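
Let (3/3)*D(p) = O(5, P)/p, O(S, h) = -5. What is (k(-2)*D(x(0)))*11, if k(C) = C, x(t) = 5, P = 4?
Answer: 22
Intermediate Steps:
D(p) = -5/p
(k(-2)*D(x(0)))*11 = -(-10)/5*11 = -2*(-1)*11 = 2*11 = 22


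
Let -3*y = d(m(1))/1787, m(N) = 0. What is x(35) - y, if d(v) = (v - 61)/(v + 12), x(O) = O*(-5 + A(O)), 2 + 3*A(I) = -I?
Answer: -39028141/64332 ≈ -606.67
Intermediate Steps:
A(I) = -2/3 - I/3 (A(I) = -2/3 + (-I)/3 = -2/3 - I/3)
x(O) = O*(-17/3 - O/3) (x(O) = O*(-5 + (-2/3 - O/3)) = O*(-17/3 - O/3))
d(v) = (-61 + v)/(12 + v)
y = 61/64332 (y = -(-61 + 0)/(12 + 0)/(3*1787) = --61/12/(3*1787) = -(1/12)*(-61)/(3*1787) = -(-61)/(36*1787) = -1/3*(-61/21444) = 61/64332 ≈ 0.00094821)
x(35) - y = -1/3*35*(17 + 35) - 1*61/64332 = -1/3*35*52 - 61/64332 = -1820/3 - 61/64332 = -39028141/64332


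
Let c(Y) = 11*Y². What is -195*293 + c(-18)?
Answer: -53571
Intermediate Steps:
-195*293 + c(-18) = -195*293 + 11*(-18)² = -57135 + 11*324 = -57135 + 3564 = -53571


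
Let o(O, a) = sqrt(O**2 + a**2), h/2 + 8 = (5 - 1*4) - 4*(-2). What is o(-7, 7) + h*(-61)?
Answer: -122 + 7*sqrt(2) ≈ -112.10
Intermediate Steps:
h = 2 (h = -16 + 2*((5 - 1*4) - 4*(-2)) = -16 + 2*((5 - 4) + 8) = -16 + 2*(1 + 8) = -16 + 2*9 = -16 + 18 = 2)
o(-7, 7) + h*(-61) = sqrt((-7)**2 + 7**2) + 2*(-61) = sqrt(49 + 49) - 122 = sqrt(98) - 122 = 7*sqrt(2) - 122 = -122 + 7*sqrt(2)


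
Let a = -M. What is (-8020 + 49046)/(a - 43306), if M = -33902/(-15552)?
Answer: -319018176/336764407 ≈ -0.94730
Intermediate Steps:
M = 16951/7776 (M = -33902*(-1/15552) = 16951/7776 ≈ 2.1799)
a = -16951/7776 (a = -1*16951/7776 = -16951/7776 ≈ -2.1799)
(-8020 + 49046)/(a - 43306) = (-8020 + 49046)/(-16951/7776 - 43306) = 41026/(-336764407/7776) = 41026*(-7776/336764407) = -319018176/336764407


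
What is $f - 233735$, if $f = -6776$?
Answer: $-240511$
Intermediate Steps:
$f - 233735 = -6776 - 233735 = -240511$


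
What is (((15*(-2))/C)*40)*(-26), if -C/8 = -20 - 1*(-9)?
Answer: 3900/11 ≈ 354.55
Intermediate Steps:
C = 88 (C = -8*(-20 - 1*(-9)) = -8*(-20 + 9) = -8*(-11) = 88)
(((15*(-2))/C)*40)*(-26) = (((15*(-2))/88)*40)*(-26) = (-30*1/88*40)*(-26) = -15/44*40*(-26) = -150/11*(-26) = 3900/11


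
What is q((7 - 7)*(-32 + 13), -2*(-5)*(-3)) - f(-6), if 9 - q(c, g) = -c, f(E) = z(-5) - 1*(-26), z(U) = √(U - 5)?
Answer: -17 - I*√10 ≈ -17.0 - 3.1623*I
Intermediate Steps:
z(U) = √(-5 + U)
f(E) = 26 + I*√10 (f(E) = √(-5 - 5) - 1*(-26) = √(-10) + 26 = I*√10 + 26 = 26 + I*√10)
q(c, g) = 9 + c (q(c, g) = 9 - (-1)*c = 9 + c)
q((7 - 7)*(-32 + 13), -2*(-5)*(-3)) - f(-6) = (9 + (7 - 7)*(-32 + 13)) - (26 + I*√10) = (9 + 0*(-19)) + (-26 - I*√10) = (9 + 0) + (-26 - I*√10) = 9 + (-26 - I*√10) = -17 - I*√10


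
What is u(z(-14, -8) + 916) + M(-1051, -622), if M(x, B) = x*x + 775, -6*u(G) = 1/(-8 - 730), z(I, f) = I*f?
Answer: 4894604929/4428 ≈ 1.1054e+6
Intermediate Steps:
u(G) = 1/4428 (u(G) = -1/(6*(-8 - 730)) = -⅙/(-738) = -⅙*(-1/738) = 1/4428)
M(x, B) = 775 + x² (M(x, B) = x² + 775 = 775 + x²)
u(z(-14, -8) + 916) + M(-1051, -622) = 1/4428 + (775 + (-1051)²) = 1/4428 + (775 + 1104601) = 1/4428 + 1105376 = 4894604929/4428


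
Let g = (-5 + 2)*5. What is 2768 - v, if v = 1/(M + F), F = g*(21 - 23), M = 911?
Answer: 2604687/941 ≈ 2768.0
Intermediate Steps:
g = -15 (g = -3*5 = -15)
F = 30 (F = -15*(21 - 23) = -15*(-2) = 30)
v = 1/941 (v = 1/(911 + 30) = 1/941 ≈ 0.0010627)
2768 - v = 2768 - 1*1/941 = 2768 - 1/941 = 2604687/941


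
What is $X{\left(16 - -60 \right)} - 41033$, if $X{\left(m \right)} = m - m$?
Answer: $-41033$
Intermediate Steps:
$X{\left(m \right)} = 0$
$X{\left(16 - -60 \right)} - 41033 = 0 - 41033 = -41033$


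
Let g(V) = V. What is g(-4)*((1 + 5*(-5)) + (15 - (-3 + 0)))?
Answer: 24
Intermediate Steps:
g(-4)*((1 + 5*(-5)) + (15 - (-3 + 0))) = -4*((1 + 5*(-5)) + (15 - (-3 + 0))) = -4*((1 - 25) + (15 - 1*(-3))) = -4*(-24 + (15 + 3)) = -4*(-24 + 18) = -4*(-6) = 24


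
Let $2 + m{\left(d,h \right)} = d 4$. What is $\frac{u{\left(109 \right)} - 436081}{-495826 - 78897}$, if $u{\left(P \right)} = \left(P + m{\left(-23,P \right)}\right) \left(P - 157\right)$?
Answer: $\frac{436801}{574723} \approx 0.76002$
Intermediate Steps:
$m{\left(d,h \right)} = -2 + 4 d$ ($m{\left(d,h \right)} = -2 + d 4 = -2 + 4 d$)
$u{\left(P \right)} = \left(-157 + P\right) \left(-94 + P\right)$ ($u{\left(P \right)} = \left(P + \left(-2 + 4 \left(-23\right)\right)\right) \left(P - 157\right) = \left(P - 94\right) \left(-157 + P\right) = \left(-94 + P\right) \left(-157 + P\right) = \left(-157 + P\right) \left(-94 + P\right)$)
$\frac{u{\left(109 \right)} - 436081}{-495826 - 78897} = \frac{\left(14758 + 109^{2} - 27359\right) - 436081}{-495826 - 78897} = \frac{\left(14758 + 11881 - 27359\right) - 436081}{-574723} = \left(-720 - 436081\right) \left(- \frac{1}{574723}\right) = \left(-436801\right) \left(- \frac{1}{574723}\right) = \frac{436801}{574723}$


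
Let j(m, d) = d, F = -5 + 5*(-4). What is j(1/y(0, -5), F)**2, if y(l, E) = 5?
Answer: 625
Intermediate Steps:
F = -25 (F = -5 - 20 = -25)
j(1/y(0, -5), F)**2 = (-25)**2 = 625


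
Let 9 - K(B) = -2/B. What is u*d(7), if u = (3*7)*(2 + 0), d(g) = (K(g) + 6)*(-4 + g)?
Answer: 1926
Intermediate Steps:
K(B) = 9 + 2/B (K(B) = 9 - (-2)/B = 9 + 2/B)
d(g) = (-4 + g)*(15 + 2/g) (d(g) = ((9 + 2/g) + 6)*(-4 + g) = (15 + 2/g)*(-4 + g) = (-4 + g)*(15 + 2/g))
u = 42 (u = 21*2 = 42)
u*d(7) = 42*(-58 - 8/7 + 15*7) = 42*(-58 - 8*⅐ + 105) = 42*(-58 - 8/7 + 105) = 42*(321/7) = 1926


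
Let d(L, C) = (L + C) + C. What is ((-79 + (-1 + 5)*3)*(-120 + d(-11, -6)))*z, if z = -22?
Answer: -210782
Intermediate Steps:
d(L, C) = L + 2*C (d(L, C) = (C + L) + C = L + 2*C)
((-79 + (-1 + 5)*3)*(-120 + d(-11, -6)))*z = ((-79 + (-1 + 5)*3)*(-120 + (-11 + 2*(-6))))*(-22) = ((-79 + 4*3)*(-120 + (-11 - 12)))*(-22) = ((-79 + 12)*(-120 - 23))*(-22) = -67*(-143)*(-22) = 9581*(-22) = -210782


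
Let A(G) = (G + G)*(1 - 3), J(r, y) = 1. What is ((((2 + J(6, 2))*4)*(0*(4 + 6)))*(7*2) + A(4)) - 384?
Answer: -400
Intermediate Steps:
A(G) = -4*G (A(G) = (2*G)*(-2) = -4*G)
((((2 + J(6, 2))*4)*(0*(4 + 6)))*(7*2) + A(4)) - 384 = ((((2 + 1)*4)*(0*(4 + 6)))*(7*2) - 4*4) - 384 = (((3*4)*(0*10))*14 - 16) - 384 = ((12*0)*14 - 16) - 384 = (0*14 - 16) - 384 = (0 - 16) - 384 = -16 - 384 = -400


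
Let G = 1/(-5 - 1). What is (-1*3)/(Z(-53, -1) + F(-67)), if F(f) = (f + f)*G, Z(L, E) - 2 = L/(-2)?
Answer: -18/305 ≈ -0.059016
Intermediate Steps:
Z(L, E) = 2 - L/2 (Z(L, E) = 2 + L/(-2) = 2 + L*(-½) = 2 - L/2)
G = -⅙ (G = 1/(-6) = -⅙ ≈ -0.16667)
F(f) = -f/3 (F(f) = (f + f)*(-⅙) = (2*f)*(-⅙) = -f/3)
(-1*3)/(Z(-53, -1) + F(-67)) = (-1*3)/((2 - ½*(-53)) - ⅓*(-67)) = -3/((2 + 53/2) + 67/3) = -3/(57/2 + 67/3) = -3/305/6 = -3*6/305 = -18/305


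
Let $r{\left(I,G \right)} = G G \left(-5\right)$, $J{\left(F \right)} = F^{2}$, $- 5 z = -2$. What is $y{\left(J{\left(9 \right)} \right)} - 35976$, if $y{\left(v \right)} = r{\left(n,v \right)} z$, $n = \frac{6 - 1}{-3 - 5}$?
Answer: $-49098$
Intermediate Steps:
$z = \frac{2}{5}$ ($z = \left(- \frac{1}{5}\right) \left(-2\right) = \frac{2}{5} \approx 0.4$)
$n = - \frac{5}{8}$ ($n = \frac{5}{-8} = 5 \left(- \frac{1}{8}\right) = - \frac{5}{8} \approx -0.625$)
$r{\left(I,G \right)} = - 5 G^{2}$ ($r{\left(I,G \right)} = G^{2} \left(-5\right) = - 5 G^{2}$)
$y{\left(v \right)} = - 2 v^{2}$ ($y{\left(v \right)} = - 5 v^{2} \cdot \frac{2}{5} = - 2 v^{2}$)
$y{\left(J{\left(9 \right)} \right)} - 35976 = - 2 \left(9^{2}\right)^{2} - 35976 = - 2 \cdot 81^{2} - 35976 = \left(-2\right) 6561 - 35976 = -13122 - 35976 = -49098$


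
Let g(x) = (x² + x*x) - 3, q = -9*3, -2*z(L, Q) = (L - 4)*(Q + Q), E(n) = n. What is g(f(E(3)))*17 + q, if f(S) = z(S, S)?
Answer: 228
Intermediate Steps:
z(L, Q) = -Q*(-4 + L) (z(L, Q) = -(L - 4)*(Q + Q)/2 = -(-4 + L)*2*Q/2 = -Q*(-4 + L))
q = -27
f(S) = S*(4 - S)
g(x) = -3 + 2*x² (g(x) = (x² + x²) - 3 = 2*x² - 3 = -3 + 2*x²)
g(f(E(3)))*17 + q = (-3 + 2*(3*(4 - 1*3))²)*17 - 27 = (-3 + 2*(3*(4 - 3))²)*17 - 27 = (-3 + 2*(3*1)²)*17 - 27 = (-3 + 2*3²)*17 - 27 = (-3 + 2*9)*17 - 27 = (-3 + 18)*17 - 27 = 15*17 - 27 = 255 - 27 = 228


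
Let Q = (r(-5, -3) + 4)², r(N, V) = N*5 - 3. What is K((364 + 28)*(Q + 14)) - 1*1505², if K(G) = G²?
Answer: 53488173375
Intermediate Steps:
r(N, V) = -3 + 5*N (r(N, V) = 5*N - 3 = -3 + 5*N)
Q = 576 (Q = ((-3 + 5*(-5)) + 4)² = ((-3 - 25) + 4)² = (-28 + 4)² = (-24)² = 576)
K((364 + 28)*(Q + 14)) - 1*1505² = ((364 + 28)*(576 + 14))² - 1*1505² = (392*590)² - 1*2265025 = 231280² - 2265025 = 53490438400 - 2265025 = 53488173375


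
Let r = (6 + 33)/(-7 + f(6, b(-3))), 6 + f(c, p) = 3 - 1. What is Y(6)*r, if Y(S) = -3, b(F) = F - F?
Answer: 117/11 ≈ 10.636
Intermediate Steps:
b(F) = 0
f(c, p) = -4 (f(c, p) = -6 + (3 - 1) = -6 + 2 = -4)
r = -39/11 (r = (6 + 33)/(-7 - 4) = 39/(-11) = 39*(-1/11) = -39/11 ≈ -3.5455)
Y(6)*r = -3*(-39/11) = 117/11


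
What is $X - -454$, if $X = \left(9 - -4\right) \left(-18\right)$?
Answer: $220$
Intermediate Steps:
$X = -234$ ($X = \left(9 + 4\right) \left(-18\right) = 13 \left(-18\right) = -234$)
$X - -454 = -234 - -454 = -234 + 454 = 220$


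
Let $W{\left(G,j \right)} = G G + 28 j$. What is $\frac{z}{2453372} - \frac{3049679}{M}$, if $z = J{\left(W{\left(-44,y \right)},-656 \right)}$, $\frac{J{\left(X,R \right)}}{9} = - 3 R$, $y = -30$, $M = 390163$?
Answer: $- \frac{1868771625133}{239303744909} \approx -7.8092$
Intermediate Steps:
$W{\left(G,j \right)} = G^{2} + 28 j$
$J{\left(X,R \right)} = - 27 R$ ($J{\left(X,R \right)} = 9 \left(- 3 R\right) = - 27 R$)
$z = 17712$ ($z = \left(-27\right) \left(-656\right) = 17712$)
$\frac{z}{2453372} - \frac{3049679}{M} = \frac{17712}{2453372} - \frac{3049679}{390163} = 17712 \cdot \frac{1}{2453372} - \frac{3049679}{390163} = \frac{4428}{613343} - \frac{3049679}{390163} = - \frac{1868771625133}{239303744909}$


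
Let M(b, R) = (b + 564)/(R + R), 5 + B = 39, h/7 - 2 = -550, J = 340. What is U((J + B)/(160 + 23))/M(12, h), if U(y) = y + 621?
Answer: -109342303/13176 ≈ -8298.6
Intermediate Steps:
h = -3836 (h = 14 + 7*(-550) = 14 - 3850 = -3836)
B = 34 (B = -5 + 39 = 34)
M(b, R) = (564 + b)/(2*R) (M(b, R) = (564 + b)/((2*R)) = (564 + b)*(1/(2*R)) = (564 + b)/(2*R))
U(y) = 621 + y
U((J + B)/(160 + 23))/M(12, h) = (621 + (340 + 34)/(160 + 23))/(((1/2)*(564 + 12)/(-3836))) = (621 + 374/183)/(((1/2)*(-1/3836)*576)) = (621 + 374*(1/183))/(-72/959) = (621 + 374/183)*(-959/72) = (114017/183)*(-959/72) = -109342303/13176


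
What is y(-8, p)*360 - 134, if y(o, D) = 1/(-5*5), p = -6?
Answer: -742/5 ≈ -148.40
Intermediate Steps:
y(o, D) = -1/25 (y(o, D) = 1/(-25) = -1/25)
y(-8, p)*360 - 134 = -1/25*360 - 134 = -72/5 - 134 = -742/5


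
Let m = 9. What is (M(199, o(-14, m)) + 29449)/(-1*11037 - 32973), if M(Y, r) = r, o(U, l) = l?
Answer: -14729/22005 ≈ -0.66935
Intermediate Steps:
(M(199, o(-14, m)) + 29449)/(-1*11037 - 32973) = (9 + 29449)/(-1*11037 - 32973) = 29458/(-11037 - 32973) = 29458/(-44010) = 29458*(-1/44010) = -14729/22005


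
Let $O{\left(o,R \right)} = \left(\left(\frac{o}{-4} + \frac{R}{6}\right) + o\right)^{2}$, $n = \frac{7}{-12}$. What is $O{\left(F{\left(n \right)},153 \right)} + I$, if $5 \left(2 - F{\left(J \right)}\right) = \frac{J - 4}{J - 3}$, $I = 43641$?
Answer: $\frac{1312336665}{29584} \approx 44360.0$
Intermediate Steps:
$n = - \frac{7}{12}$ ($n = 7 \left(- \frac{1}{12}\right) = - \frac{7}{12} \approx -0.58333$)
$F{\left(J \right)} = 2 - \frac{-4 + J}{5 \left(-3 + J\right)}$ ($F{\left(J \right)} = 2 - \frac{\left(J - 4\right) \frac{1}{J - 3}}{5} = 2 - \frac{\left(-4 + J\right) \frac{1}{-3 + J}}{5} = 2 - \frac{\frac{1}{-3 + J} \left(-4 + J\right)}{5} = 2 - \frac{-4 + J}{5 \left(-3 + J\right)}$)
$O{\left(o,R \right)} = \left(\frac{R}{6} + \frac{3 o}{4}\right)^{2}$ ($O{\left(o,R \right)} = \left(\left(o \left(- \frac{1}{4}\right) + R \frac{1}{6}\right) + o\right)^{2} = \left(\left(- \frac{o}{4} + \frac{R}{6}\right) + o\right)^{2} = \left(\frac{R}{6} + \frac{3 o}{4}\right)^{2}$)
$O{\left(F{\left(n \right)},153 \right)} + I = \frac{\left(2 \cdot 153 + 9 \frac{-26 + 9 \left(- \frac{7}{12}\right)}{5 \left(-3 - \frac{7}{12}\right)}\right)^{2}}{144} + 43641 = \frac{\left(306 + 9 \frac{-26 - \frac{21}{4}}{5 \left(- \frac{43}{12}\right)}\right)^{2}}{144} + 43641 = \frac{\left(306 + 9 \cdot \frac{1}{5} \left(- \frac{12}{43}\right) \left(- \frac{125}{4}\right)\right)^{2}}{144} + 43641 = \frac{\left(306 + 9 \cdot \frac{75}{43}\right)^{2}}{144} + 43641 = \frac{\left(306 + \frac{675}{43}\right)^{2}}{144} + 43641 = \frac{\left(\frac{13833}{43}\right)^{2}}{144} + 43641 = \frac{1}{144} \cdot \frac{191351889}{1849} + 43641 = \frac{21261321}{29584} + 43641 = \frac{1312336665}{29584}$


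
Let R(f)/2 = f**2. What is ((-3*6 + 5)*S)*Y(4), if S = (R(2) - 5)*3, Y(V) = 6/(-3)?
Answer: 234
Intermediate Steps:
R(f) = 2*f**2
Y(V) = -2 (Y(V) = 6*(-1/3) = -2)
S = 9 (S = (2*2**2 - 5)*3 = (2*4 - 5)*3 = (8 - 5)*3 = 3*3 = 9)
((-3*6 + 5)*S)*Y(4) = ((-3*6 + 5)*9)*(-2) = ((-18 + 5)*9)*(-2) = -13*9*(-2) = -117*(-2) = 234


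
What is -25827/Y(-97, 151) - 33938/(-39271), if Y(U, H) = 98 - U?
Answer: -335878069/2552615 ≈ -131.58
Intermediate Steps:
-25827/Y(-97, 151) - 33938/(-39271) = -25827/(98 - 1*(-97)) - 33938/(-39271) = -25827/(98 + 97) - 33938*(-1/39271) = -25827/195 + 33938/39271 = -25827*1/195 + 33938/39271 = -8609/65 + 33938/39271 = -335878069/2552615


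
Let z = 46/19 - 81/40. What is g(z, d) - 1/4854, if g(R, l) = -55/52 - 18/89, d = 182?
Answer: -14154151/11232156 ≈ -1.2601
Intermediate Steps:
z = 301/760 (z = 46*(1/19) - 81*1/40 = 46/19 - 81/40 = 301/760 ≈ 0.39605)
g(R, l) = -5831/4628 (g(R, l) = -55*1/52 - 18*1/89 = -55/52 - 18/89 = -5831/4628)
g(z, d) - 1/4854 = -5831/4628 - 1/4854 = -14154151/11232156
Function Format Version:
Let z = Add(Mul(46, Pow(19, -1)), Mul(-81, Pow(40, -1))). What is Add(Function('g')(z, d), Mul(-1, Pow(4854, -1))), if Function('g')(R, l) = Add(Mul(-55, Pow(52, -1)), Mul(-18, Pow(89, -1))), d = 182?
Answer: Rational(-14154151, 11232156) ≈ -1.2601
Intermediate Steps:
z = Rational(301, 760) (z = Add(Mul(46, Rational(1, 19)), Mul(-81, Rational(1, 40))) = Add(Rational(46, 19), Rational(-81, 40)) = Rational(301, 760) ≈ 0.39605)
Function('g')(R, l) = Rational(-5831, 4628) (Function('g')(R, l) = Add(Mul(-55, Rational(1, 52)), Mul(-18, Rational(1, 89))) = Add(Rational(-55, 52), Rational(-18, 89)) = Rational(-5831, 4628))
Add(Function('g')(z, d), Mul(-1, Pow(4854, -1))) = Add(Rational(-5831, 4628), Mul(-1, Pow(4854, -1))) = Add(Rational(-5831, 4628), Mul(-1, Rational(1, 4854))) = Add(Rational(-5831, 4628), Rational(-1, 4854)) = Rational(-14154151, 11232156)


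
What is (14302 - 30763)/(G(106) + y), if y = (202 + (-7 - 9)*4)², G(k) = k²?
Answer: -16461/30280 ≈ -0.54363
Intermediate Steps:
y = 19044 (y = (202 - 16*4)² = (202 - 64)² = 138² = 19044)
(14302 - 30763)/(G(106) + y) = (14302 - 30763)/(106² + 19044) = -16461/(11236 + 19044) = -16461/30280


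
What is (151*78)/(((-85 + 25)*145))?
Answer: -1963/1450 ≈ -1.3538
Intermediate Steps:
(151*78)/(((-85 + 25)*145)) = 11778/((-60*145)) = 11778/(-8700) = 11778*(-1/8700) = -1963/1450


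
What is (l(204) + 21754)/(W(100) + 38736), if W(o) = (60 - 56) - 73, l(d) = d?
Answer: 21958/38667 ≈ 0.56787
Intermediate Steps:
W(o) = -69 (W(o) = 4 - 73 = -69)
(l(204) + 21754)/(W(100) + 38736) = (204 + 21754)/(-69 + 38736) = 21958/38667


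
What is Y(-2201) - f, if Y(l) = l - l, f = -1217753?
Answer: 1217753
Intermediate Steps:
Y(l) = 0
Y(-2201) - f = 0 - 1*(-1217753) = 0 + 1217753 = 1217753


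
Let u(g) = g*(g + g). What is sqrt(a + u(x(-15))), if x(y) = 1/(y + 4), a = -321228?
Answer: I*sqrt(38868586)/11 ≈ 566.77*I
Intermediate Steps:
x(y) = 1/(4 + y)
u(g) = 2*g**2 (u(g) = g*(2*g) = 2*g**2)
sqrt(a + u(x(-15))) = sqrt(-321228 + 2*(1/(4 - 15))**2) = sqrt(-321228 + 2*(1/(-11))**2) = sqrt(-321228 + 2*(-1/11)**2) = sqrt(-321228 + 2*(1/121)) = sqrt(-321228 + 2/121) = sqrt(-38868586/121) = I*sqrt(38868586)/11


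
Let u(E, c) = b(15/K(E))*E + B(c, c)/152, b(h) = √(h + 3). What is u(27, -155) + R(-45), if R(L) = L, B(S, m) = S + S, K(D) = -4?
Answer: -3575/76 + 27*I*√3/2 ≈ -47.039 + 23.383*I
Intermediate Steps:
B(S, m) = 2*S
b(h) = √(3 + h)
u(E, c) = c/76 + I*E*√3/2 (u(E, c) = √(3 + 15/(-4))*E + (2*c)/152 = √(3 + 15*(-¼))*E + (2*c)*(1/152) = √(3 - 15/4)*E + c/76 = √(-¾)*E + c/76 = (I*√3/2)*E + c/76 = I*E*√3/2 + c/76 = c/76 + I*E*√3/2)
u(27, -155) + R(-45) = ((1/76)*(-155) + (½)*I*27*√3) - 45 = (-155/76 + 27*I*√3/2) - 45 = -3575/76 + 27*I*√3/2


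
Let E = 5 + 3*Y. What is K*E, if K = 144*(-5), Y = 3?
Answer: -10080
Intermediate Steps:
E = 14 (E = 5 + 3*3 = 5 + 9 = 14)
K = -720
K*E = -720*14 = -10080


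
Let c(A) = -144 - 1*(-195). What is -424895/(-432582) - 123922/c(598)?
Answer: -1050681509/432582 ≈ -2428.9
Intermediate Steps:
c(A) = 51 (c(A) = -144 + 195 = 51)
-424895/(-432582) - 123922/c(598) = -424895/(-432582) - 123922/51 = -424895*(-1/432582) - 123922*1/51 = 424895/432582 - 123922/51 = -1050681509/432582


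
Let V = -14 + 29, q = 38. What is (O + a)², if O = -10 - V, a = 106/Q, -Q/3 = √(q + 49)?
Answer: 500611/783 + 5300*√87/261 ≈ 828.76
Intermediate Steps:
Q = -3*√87 (Q = -3*√(38 + 49) = -3*√87 ≈ -27.982)
V = 15
a = -106*√87/261 (a = 106/((-3*√87)) = 106*(-√87/261) = -106*√87/261 ≈ -3.7881)
O = -25 (O = -10 - 1*15 = -10 - 15 = -25)
(O + a)² = (-25 - 106*√87/261)²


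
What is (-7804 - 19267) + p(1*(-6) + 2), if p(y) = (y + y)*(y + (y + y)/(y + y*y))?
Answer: -81101/3 ≈ -27034.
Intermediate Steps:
p(y) = 2*y*(y + 2*y/(y + y²)) (p(y) = (2*y)*(y + (2*y)/(y + y²)) = (2*y)*(y + 2*y/(y + y²)) = 2*y*(y + 2*y/(y + y²)))
(-7804 - 19267) + p(1*(-6) + 2) = (-7804 - 19267) + 2*(1*(-6) + 2)*(2 + (1*(-6) + 2) + (1*(-6) + 2)²)/(1 + (1*(-6) + 2)) = -27071 + 2*(-6 + 2)*(2 + (-6 + 2) + (-6 + 2)²)/(1 + (-6 + 2)) = -27071 + 2*(-4)*(2 - 4 + (-4)²)/(1 - 4) = -27071 + 2*(-4)*(2 - 4 + 16)/(-3) = -27071 + 2*(-4)*(-⅓)*14 = -27071 + 112/3 = -81101/3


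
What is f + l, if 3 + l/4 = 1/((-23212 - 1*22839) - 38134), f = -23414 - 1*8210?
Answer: -2663276664/84185 ≈ -31636.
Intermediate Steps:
f = -31624 (f = -23414 - 8210 = -31624)
l = -1010224/84185 (l = -12 + 4/((-23212 - 1*22839) - 38134) = -12 + 4/((-23212 - 22839) - 38134) = -12 + 4/(-46051 - 38134) = -12 + 4/(-84185) = -12 + 4*(-1/84185) = -12 - 4/84185 = -1010224/84185 ≈ -12.000)
f + l = -31624 - 1010224/84185 = -2663276664/84185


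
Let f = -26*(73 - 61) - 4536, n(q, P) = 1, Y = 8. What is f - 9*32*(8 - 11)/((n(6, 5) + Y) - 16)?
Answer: -34800/7 ≈ -4971.4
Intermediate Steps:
f = -4848 (f = -26*12 - 4536 = -312 - 4536 = -4848)
f - 9*32*(8 - 11)/((n(6, 5) + Y) - 16) = -4848 - 9*32*(8 - 11)/((1 + 8) - 16) = -4848 - 288*(-3/(9 - 16)) = -4848 - 288*(-3/(-7)) = -4848 - 288*(-3*(-1/7)) = -4848 - 288*3/7 = -4848 - 1*864/7 = -4848 - 864/7 = -34800/7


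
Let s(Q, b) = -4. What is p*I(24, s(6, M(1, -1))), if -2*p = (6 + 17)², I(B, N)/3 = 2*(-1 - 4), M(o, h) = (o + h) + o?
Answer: 7935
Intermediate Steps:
M(o, h) = h + 2*o (M(o, h) = (h + o) + o = h + 2*o)
I(B, N) = -30 (I(B, N) = 3*(2*(-1 - 4)) = 3*(2*(-5)) = 3*(-10) = -30)
p = -529/2 (p = -(6 + 17)²/2 = -½*23² = -½*529 = -529/2 ≈ -264.50)
p*I(24, s(6, M(1, -1))) = -529/2*(-30) = 7935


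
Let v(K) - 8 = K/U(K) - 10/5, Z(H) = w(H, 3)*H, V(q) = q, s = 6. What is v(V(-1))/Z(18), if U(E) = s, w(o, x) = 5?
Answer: 7/108 ≈ 0.064815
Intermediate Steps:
U(E) = 6
Z(H) = 5*H
v(K) = 6 + K/6 (v(K) = 8 + (K/6 - 10/5) = 8 + (K*(⅙) - 10*⅕) = 8 + (K/6 - 2) = 8 + (-2 + K/6) = 6 + K/6)
v(V(-1))/Z(18) = (6 + (⅙)*(-1))/((5*18)) = (6 - ⅙)/90 = (35/6)*(1/90) = 7/108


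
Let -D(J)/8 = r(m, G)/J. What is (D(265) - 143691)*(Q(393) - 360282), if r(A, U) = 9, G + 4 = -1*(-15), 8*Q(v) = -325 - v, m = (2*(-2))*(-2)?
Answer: 54889211544069/1060 ≈ 5.1782e+10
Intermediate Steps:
m = 8 (m = -4*(-2) = 8)
Q(v) = -325/8 - v/8 (Q(v) = (-325 - v)/8 = -325/8 - v/8)
G = 11 (G = -4 - 1*(-15) = -4 + 15 = 11)
D(J) = -72/J
(D(265) - 143691)*(Q(393) - 360282) = (-72/265 - 143691)*((-325/8 - ⅛*393) - 360282) = (-72*1/265 - 143691)*((-325/8 - 393/8) - 360282) = (-72/265 - 143691)*(-359/4 - 360282) = -38078187/265*(-1441487/4) = 54889211544069/1060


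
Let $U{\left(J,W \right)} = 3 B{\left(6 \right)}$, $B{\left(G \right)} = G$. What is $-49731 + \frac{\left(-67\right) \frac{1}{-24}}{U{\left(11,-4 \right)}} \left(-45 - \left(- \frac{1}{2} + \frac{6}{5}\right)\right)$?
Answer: $- \frac{214868539}{4320} \approx -49738.0$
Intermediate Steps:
$U{\left(J,W \right)} = 18$ ($U{\left(J,W \right)} = 3 \cdot 6 = 18$)
$-49731 + \frac{\left(-67\right) \frac{1}{-24}}{U{\left(11,-4 \right)}} \left(-45 - \left(- \frac{1}{2} + \frac{6}{5}\right)\right) = -49731 + \frac{\left(-67\right) \frac{1}{-24}}{18} \left(-45 - \left(- \frac{1}{2} + \frac{6}{5}\right)\right) = -49731 + \left(-67\right) \left(- \frac{1}{24}\right) \frac{1}{18} \left(-45 - \frac{7}{10}\right) = -49731 + \frac{67}{24} \cdot \frac{1}{18} \left(-45 + \left(\frac{1}{2} - \frac{6}{5}\right)\right) = -49731 + \frac{67 \left(-45 - \frac{7}{10}\right)}{432} = -49731 + \frac{67}{432} \left(- \frac{457}{10}\right) = -49731 - \frac{30619}{4320} = - \frac{214868539}{4320}$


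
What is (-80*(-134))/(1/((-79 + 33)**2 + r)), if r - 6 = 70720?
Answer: 780866240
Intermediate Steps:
r = 70726 (r = 6 + 70720 = 70726)
(-80*(-134))/(1/((-79 + 33)**2 + r)) = (-80*(-134))/(1/((-79 + 33)**2 + 70726)) = 10720/(1/((-46)**2 + 70726)) = 10720/(1/(2116 + 70726)) = 10720/(1/72842) = 10720*72842 = 780866240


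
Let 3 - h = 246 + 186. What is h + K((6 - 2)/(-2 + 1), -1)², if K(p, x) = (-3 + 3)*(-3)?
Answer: -429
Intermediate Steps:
K(p, x) = 0 (K(p, x) = 0*(-3) = 0)
h = -429 (h = 3 - (246 + 186) = 3 - 1*432 = 3 - 432 = -429)
h + K((6 - 2)/(-2 + 1), -1)² = -429 + 0² = -429 + 0 = -429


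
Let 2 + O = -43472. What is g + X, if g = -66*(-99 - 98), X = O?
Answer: -30472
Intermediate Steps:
O = -43474 (O = -2 - 43472 = -43474)
X = -43474
g = 13002 (g = -66*(-197) = 13002)
g + X = 13002 - 43474 = -30472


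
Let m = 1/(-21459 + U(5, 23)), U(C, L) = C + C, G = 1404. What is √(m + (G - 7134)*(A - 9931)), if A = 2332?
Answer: √20032039362812821/21449 ≈ 6598.7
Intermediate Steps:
U(C, L) = 2*C
m = -1/21449 (m = 1/(-21459 + 2*5) = 1/(-21459 + 10) = 1/(-21449) = -1/21449 ≈ -4.6622e-5)
√(m + (G - 7134)*(A - 9931)) = √(-1/21449 + (1404 - 7134)*(2332 - 9931)) = √(-1/21449 - 5730*(-7599)) = √(-1/21449 + 43542270) = √(933938149229/21449) = √20032039362812821/21449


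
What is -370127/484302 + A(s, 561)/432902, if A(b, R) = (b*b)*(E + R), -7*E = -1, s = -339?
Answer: 15535500977707/104827652202 ≈ 148.20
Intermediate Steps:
E = 1/7 (E = -1/7*(-1) = 1/7 ≈ 0.14286)
A(b, R) = b**2*(1/7 + R) (A(b, R) = (b*b)*(1/7 + R) = b**2*(1/7 + R))
-370127/484302 + A(s, 561)/432902 = -370127/484302 + ((-339)**2*(1/7 + 561))/432902 = -370127*1/484302 + (114921*(3928/7))*(1/432902) = -370127/484302 + (451409688/7)*(1/432902) = -370127/484302 + 225704844/1515157 = 15535500977707/104827652202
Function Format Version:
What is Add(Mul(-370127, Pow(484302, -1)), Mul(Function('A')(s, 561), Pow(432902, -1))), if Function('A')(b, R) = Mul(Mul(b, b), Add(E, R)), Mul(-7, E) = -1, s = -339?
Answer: Rational(15535500977707, 104827652202) ≈ 148.20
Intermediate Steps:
E = Rational(1, 7) (E = Mul(Rational(-1, 7), -1) = Rational(1, 7) ≈ 0.14286)
Function('A')(b, R) = Mul(Pow(b, 2), Add(Rational(1, 7), R)) (Function('A')(b, R) = Mul(Mul(b, b), Add(Rational(1, 7), R)) = Mul(Pow(b, 2), Add(Rational(1, 7), R)))
Add(Mul(-370127, Pow(484302, -1)), Mul(Function('A')(s, 561), Pow(432902, -1))) = Add(Mul(-370127, Pow(484302, -1)), Mul(Mul(Pow(-339, 2), Add(Rational(1, 7), 561)), Pow(432902, -1))) = Add(Mul(-370127, Rational(1, 484302)), Mul(Mul(114921, Rational(3928, 7)), Rational(1, 432902))) = Add(Rational(-370127, 484302), Mul(Rational(451409688, 7), Rational(1, 432902))) = Add(Rational(-370127, 484302), Rational(225704844, 1515157)) = Rational(15535500977707, 104827652202)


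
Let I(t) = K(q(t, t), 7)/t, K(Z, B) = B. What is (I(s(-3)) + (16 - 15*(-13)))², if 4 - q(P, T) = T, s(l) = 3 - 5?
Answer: 172225/4 ≈ 43056.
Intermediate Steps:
s(l) = -2
q(P, T) = 4 - T
I(t) = 7/t
(I(s(-3)) + (16 - 15*(-13)))² = (7/(-2) + (16 - 15*(-13)))² = (7*(-½) + (16 + 195))² = (-7/2 + 211)² = (415/2)² = 172225/4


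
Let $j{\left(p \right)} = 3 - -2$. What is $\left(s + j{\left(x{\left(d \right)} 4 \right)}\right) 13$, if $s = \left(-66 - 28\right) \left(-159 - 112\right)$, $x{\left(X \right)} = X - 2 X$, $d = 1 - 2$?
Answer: $331227$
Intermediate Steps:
$d = -1$
$x{\left(X \right)} = - X$
$j{\left(p \right)} = 5$ ($j{\left(p \right)} = 3 + 2 = 5$)
$s = 25474$ ($s = \left(-94\right) \left(-271\right) = 25474$)
$\left(s + j{\left(x{\left(d \right)} 4 \right)}\right) 13 = \left(25474 + 5\right) 13 = 25479 \cdot 13 = 331227$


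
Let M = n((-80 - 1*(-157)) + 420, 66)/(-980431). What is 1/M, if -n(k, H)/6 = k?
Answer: 980431/2982 ≈ 328.78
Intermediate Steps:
n(k, H) = -6*k
M = 2982/980431 (M = -6*((-80 - 1*(-157)) + 420)/(-980431) = -6*((-80 + 157) + 420)*(-1/980431) = -6*(77 + 420)*(-1/980431) = -6*497*(-1/980431) = -2982*(-1/980431) = 2982/980431 ≈ 0.0030415)
1/M = 1/(2982/980431) = 980431/2982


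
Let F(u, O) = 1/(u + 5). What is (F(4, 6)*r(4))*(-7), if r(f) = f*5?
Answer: -140/9 ≈ -15.556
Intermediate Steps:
r(f) = 5*f
F(u, O) = 1/(5 + u)
(F(4, 6)*r(4))*(-7) = ((5*4)/(5 + 4))*(-7) = (20/9)*(-7) = -140/9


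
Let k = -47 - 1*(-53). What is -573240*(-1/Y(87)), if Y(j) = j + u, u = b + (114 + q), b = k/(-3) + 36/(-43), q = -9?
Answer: 12324660/4067 ≈ 3030.4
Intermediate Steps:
k = 6 (k = -47 + 53 = 6)
b = -122/43 (b = 6/(-3) + 36/(-43) = 6*(-⅓) + 36*(-1/43) = -2 - 36/43 = -122/43 ≈ -2.8372)
u = 4393/43 (u = -122/43 + (114 - 9) = -122/43 + 105 = 4393/43 ≈ 102.16)
Y(j) = 4393/43 + j (Y(j) = j + 4393/43 = 4393/43 + j)
-573240*(-1/Y(87)) = -573240*(-1/(4393/43 + 87)) = -573240/((-1*8134/43)) = -573240/(-8134/43) = -573240*(-43/8134) = 12324660/4067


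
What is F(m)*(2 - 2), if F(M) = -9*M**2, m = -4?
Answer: 0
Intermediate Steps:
F(m)*(2 - 2) = (-9*(-4)**2)*(2 - 2) = -9*16*0 = -144*0 = 0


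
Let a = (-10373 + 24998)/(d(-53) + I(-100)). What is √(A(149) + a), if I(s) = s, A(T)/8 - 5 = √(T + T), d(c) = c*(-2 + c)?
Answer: √(14325535 + 2535752*√298)/563 ≈ 13.539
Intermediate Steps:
A(T) = 40 + 8*√2*√T (A(T) = 40 + 8*√(T + T) = 40 + 8*√(2*T) = 40 + 8*(√2*√T) = 40 + 8*√2*√T)
a = 2925/563 (a = (-10373 + 24998)/(-53*(-2 - 53) - 100) = 14625/(-53*(-55) - 100) = 14625/(2915 - 100) = 14625/2815 = 14625*(1/2815) = 2925/563 ≈ 5.1954)
√(A(149) + a) = √((40 + 8*√2*√149) + 2925/563) = √((40 + 8*√298) + 2925/563) = √(25445/563 + 8*√298)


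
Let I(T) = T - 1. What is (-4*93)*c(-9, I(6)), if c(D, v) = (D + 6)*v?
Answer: 5580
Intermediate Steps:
I(T) = -1 + T
c(D, v) = v*(6 + D) (c(D, v) = (6 + D)*v = v*(6 + D))
(-4*93)*c(-9, I(6)) = (-4*93)*((-1 + 6)*(6 - 9)) = -1860*(-3) = -372*(-15) = 5580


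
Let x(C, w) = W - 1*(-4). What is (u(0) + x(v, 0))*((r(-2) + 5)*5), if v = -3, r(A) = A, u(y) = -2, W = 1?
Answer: 45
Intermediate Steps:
x(C, w) = 5 (x(C, w) = 1 - 1*(-4) = 1 + 4 = 5)
(u(0) + x(v, 0))*((r(-2) + 5)*5) = (-2 + 5)*((-2 + 5)*5) = 3*(3*5) = 3*15 = 45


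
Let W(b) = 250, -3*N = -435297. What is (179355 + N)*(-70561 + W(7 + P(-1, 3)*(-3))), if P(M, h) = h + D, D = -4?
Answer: -22812685194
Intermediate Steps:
P(M, h) = -4 + h (P(M, h) = h - 4 = -4 + h)
N = 145099 (N = -1/3*(-435297) = 145099)
(179355 + N)*(-70561 + W(7 + P(-1, 3)*(-3))) = (179355 + 145099)*(-70561 + 250) = 324454*(-70311) = -22812685194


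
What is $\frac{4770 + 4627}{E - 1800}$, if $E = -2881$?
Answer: $- \frac{9397}{4681} \approx -2.0075$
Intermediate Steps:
$\frac{4770 + 4627}{E - 1800} = \frac{4770 + 4627}{-2881 - 1800} = \frac{9397}{-4681} = 9397 \left(- \frac{1}{4681}\right) = - \frac{9397}{4681}$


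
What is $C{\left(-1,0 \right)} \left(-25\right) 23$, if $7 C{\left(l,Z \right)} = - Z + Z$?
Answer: $0$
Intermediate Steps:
$C{\left(l,Z \right)} = 0$ ($C{\left(l,Z \right)} = \frac{- Z + Z}{7} = \frac{1}{7} \cdot 0 = 0$)
$C{\left(-1,0 \right)} \left(-25\right) 23 = 0 \left(-25\right) 23 = 0 \cdot 23 = 0$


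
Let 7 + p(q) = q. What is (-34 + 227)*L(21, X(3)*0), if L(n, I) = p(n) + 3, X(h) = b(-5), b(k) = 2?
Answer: 3281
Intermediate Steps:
X(h) = 2
p(q) = -7 + q
L(n, I) = -4 + n (L(n, I) = (-7 + n) + 3 = -4 + n)
(-34 + 227)*L(21, X(3)*0) = (-34 + 227)*(-4 + 21) = 193*17 = 3281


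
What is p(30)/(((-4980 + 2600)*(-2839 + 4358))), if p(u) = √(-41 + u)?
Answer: -I*√11/3615220 ≈ -9.1741e-7*I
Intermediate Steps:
p(30)/(((-4980 + 2600)*(-2839 + 4358))) = √(-41 + 30)/(((-4980 + 2600)*(-2839 + 4358))) = √(-11)/((-2380*1519)) = (I*√11)/(-3615220) = (I*√11)*(-1/3615220) = -I*√11/3615220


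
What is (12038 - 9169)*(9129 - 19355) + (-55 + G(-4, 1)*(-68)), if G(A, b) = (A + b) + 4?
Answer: -29338517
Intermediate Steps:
G(A, b) = 4 + A + b
(12038 - 9169)*(9129 - 19355) + (-55 + G(-4, 1)*(-68)) = (12038 - 9169)*(9129 - 19355) + (-55 + (4 - 4 + 1)*(-68)) = 2869*(-10226) + (-55 + 1*(-68)) = -29338394 + (-55 - 68) = -29338394 - 123 = -29338517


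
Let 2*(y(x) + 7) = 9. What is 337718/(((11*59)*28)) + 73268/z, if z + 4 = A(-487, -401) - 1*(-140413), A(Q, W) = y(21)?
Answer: 3749940651/196266686 ≈ 19.106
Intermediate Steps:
y(x) = -5/2 (y(x) = -7 + (½)*9 = -7 + 9/2 = -5/2)
A(Q, W) = -5/2
z = 280813/2 (z = -4 + (-5/2 - 1*(-140413)) = -4 + (-5/2 + 140413) = -4 + 280821/2 = 280813/2 ≈ 1.4041e+5)
337718/(((11*59)*28)) + 73268/z = 337718/(((11*59)*28)) + 73268/(280813/2) = 337718/((649*28)) + 73268*(2/280813) = 337718/18172 + 11272/21601 = 337718*(1/18172) + 11272/21601 = 168859/9086 + 11272/21601 = 3749940651/196266686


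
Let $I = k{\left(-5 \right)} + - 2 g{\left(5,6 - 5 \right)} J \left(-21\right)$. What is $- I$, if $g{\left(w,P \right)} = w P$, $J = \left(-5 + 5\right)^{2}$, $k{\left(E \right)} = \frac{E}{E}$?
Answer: $-1$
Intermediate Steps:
$k{\left(E \right)} = 1$
$J = 0$ ($J = 0^{2} = 0$)
$g{\left(w,P \right)} = P w$
$I = 1$ ($I = 1 + - 2 \left(6 - 5\right) 5 \cdot 0 \left(-21\right) = 1 + - 2 \cdot 1 \cdot 5 \cdot 0 \left(-21\right) = 1 + \left(-2\right) 5 \cdot 0 \left(-21\right) = 1 + \left(-10\right) 0 \left(-21\right) = 1 + 0 \left(-21\right) = 1 + 0 = 1$)
$- I = \left(-1\right) 1 = -1$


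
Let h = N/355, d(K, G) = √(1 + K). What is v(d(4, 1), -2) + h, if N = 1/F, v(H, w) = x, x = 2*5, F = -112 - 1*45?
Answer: 557349/55735 ≈ 10.000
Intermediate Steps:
F = -157 (F = -112 - 45 = -157)
x = 10
v(H, w) = 10
N = -1/157 (N = 1/(-157) = -1/157 ≈ -0.0063694)
h = -1/55735 (h = -1/157/355 = -1/157*1/355 = -1/55735 ≈ -1.7942e-5)
v(d(4, 1), -2) + h = 10 - 1/55735 = 557349/55735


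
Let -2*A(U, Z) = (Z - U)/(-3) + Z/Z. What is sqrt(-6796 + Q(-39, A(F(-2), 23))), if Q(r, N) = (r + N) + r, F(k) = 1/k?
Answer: I*sqrt(247341)/6 ≈ 82.889*I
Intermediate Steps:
F(k) = 1/k
A(U, Z) = -1/2 - U/6 + Z/6 (A(U, Z) = -((Z - U)/(-3) + Z/Z)/2 = -((Z - U)*(-1/3) + 1)/2 = -((-Z/3 + U/3) + 1)/2 = -(1 - Z/3 + U/3)/2 = -1/2 - U/6 + Z/6)
Q(r, N) = N + 2*r (Q(r, N) = (N + r) + r = N + 2*r)
sqrt(-6796 + Q(-39, A(F(-2), 23))) = sqrt(-6796 + ((-1/2 - 1/6/(-2) + (1/6)*23) + 2*(-39))) = sqrt(-6796 + ((-1/2 - 1/6*(-1/2) + 23/6) - 78)) = sqrt(-6796 + ((-1/2 + 1/12 + 23/6) - 78)) = sqrt(-6796 + (41/12 - 78)) = sqrt(-6796 - 895/12) = sqrt(-82447/12) = I*sqrt(247341)/6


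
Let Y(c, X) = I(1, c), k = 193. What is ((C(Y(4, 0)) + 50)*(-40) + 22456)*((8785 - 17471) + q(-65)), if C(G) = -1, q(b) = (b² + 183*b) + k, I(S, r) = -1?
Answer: -331276848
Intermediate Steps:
q(b) = 193 + b² + 183*b (q(b) = (b² + 183*b) + 193 = 193 + b² + 183*b)
Y(c, X) = -1
((C(Y(4, 0)) + 50)*(-40) + 22456)*((8785 - 17471) + q(-65)) = ((-1 + 50)*(-40) + 22456)*((8785 - 17471) + (193 + (-65)² + 183*(-65))) = (49*(-40) + 22456)*(-8686 + (193 + 4225 - 11895)) = (-1960 + 22456)*(-8686 - 7477) = 20496*(-16163) = -331276848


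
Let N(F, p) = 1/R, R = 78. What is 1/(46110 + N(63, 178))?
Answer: 78/3596581 ≈ 2.1687e-5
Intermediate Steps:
N(F, p) = 1/78
1/(46110 + N(63, 178)) = 1/(46110 + 1/78) = 1/(3596581/78) = 78/3596581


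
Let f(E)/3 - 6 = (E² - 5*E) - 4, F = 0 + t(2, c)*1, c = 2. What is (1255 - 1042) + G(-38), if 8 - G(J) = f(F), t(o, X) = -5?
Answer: 65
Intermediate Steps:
F = -5 (F = 0 - 5*1 = 0 - 5 = -5)
f(E) = 6 - 15*E + 3*E² (f(E) = 18 + 3*((E² - 5*E) - 4) = 18 + 3*(-4 + E² - 5*E) = 18 + (-12 - 15*E + 3*E²) = 6 - 15*E + 3*E²)
G(J) = -148 (G(J) = 8 - (6 - 15*(-5) + 3*(-5)²) = 8 - (6 + 75 + 3*25) = 8 - (6 + 75 + 75) = 8 - 1*156 = 8 - 156 = -148)
(1255 - 1042) + G(-38) = (1255 - 1042) - 148 = 213 - 148 = 65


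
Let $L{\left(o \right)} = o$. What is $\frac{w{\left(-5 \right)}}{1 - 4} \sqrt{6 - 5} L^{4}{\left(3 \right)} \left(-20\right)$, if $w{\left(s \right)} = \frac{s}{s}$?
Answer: $540$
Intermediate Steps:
$w{\left(s \right)} = 1$
$\frac{w{\left(-5 \right)}}{1 - 4} \sqrt{6 - 5} L^{4}{\left(3 \right)} \left(-20\right) = \frac{1}{1 - 4} \cdot 1 \sqrt{6 - 5} \cdot 3^{4} \left(-20\right) = \frac{1}{-3} \cdot 1 \sqrt{1} \cdot 81 \left(-20\right) = \left(- \frac{1}{3}\right) 1 \cdot 1 \cdot 81 \left(-20\right) = \left(- \frac{1}{3}\right) 1 \cdot 81 \left(-20\right) = \left(- \frac{1}{3}\right) 81 \left(-20\right) = \left(-27\right) \left(-20\right) = 540$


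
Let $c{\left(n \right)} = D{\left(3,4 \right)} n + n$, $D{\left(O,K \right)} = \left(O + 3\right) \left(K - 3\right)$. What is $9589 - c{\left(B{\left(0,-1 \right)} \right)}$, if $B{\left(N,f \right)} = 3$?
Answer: $9568$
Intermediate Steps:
$D{\left(O,K \right)} = \left(-3 + K\right) \left(3 + O\right)$ ($D{\left(O,K \right)} = \left(3 + O\right) \left(-3 + K\right) = \left(-3 + K\right) \left(3 + O\right)$)
$c{\left(n \right)} = 7 n$ ($c{\left(n \right)} = \left(-9 - 9 + 3 \cdot 4 + 4 \cdot 3\right) n + n = \left(-9 - 9 + 12 + 12\right) n + n = 6 n + n = 7 n$)
$9589 - c{\left(B{\left(0,-1 \right)} \right)} = 9589 - 7 \cdot 3 = 9589 - 21 = 9568$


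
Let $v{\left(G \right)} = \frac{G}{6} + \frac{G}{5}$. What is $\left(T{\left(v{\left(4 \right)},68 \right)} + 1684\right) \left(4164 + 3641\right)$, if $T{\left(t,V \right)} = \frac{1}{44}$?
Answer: $\frac{578327085}{44} \approx 1.3144 \cdot 10^{7}$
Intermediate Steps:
$v{\left(G \right)} = \frac{11 G}{30}$ ($v{\left(G \right)} = G \frac{1}{6} + G \frac{1}{5} = \frac{G}{6} + \frac{G}{5} = \frac{11 G}{30}$)
$T{\left(t,V \right)} = \frac{1}{44}$
$\left(T{\left(v{\left(4 \right)},68 \right)} + 1684\right) \left(4164 + 3641\right) = \left(\frac{1}{44} + 1684\right) \left(4164 + 3641\right) = \frac{74097}{44} \cdot 7805 = \frac{578327085}{44}$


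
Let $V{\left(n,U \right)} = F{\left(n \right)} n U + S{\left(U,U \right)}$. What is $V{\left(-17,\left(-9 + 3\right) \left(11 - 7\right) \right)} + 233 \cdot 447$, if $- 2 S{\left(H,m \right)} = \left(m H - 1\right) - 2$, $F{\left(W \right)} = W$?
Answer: $\frac{193857}{2} \approx 96929.0$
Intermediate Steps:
$S{\left(H,m \right)} = \frac{3}{2} - \frac{H m}{2}$ ($S{\left(H,m \right)} = - \frac{\left(m H - 1\right) - 2}{2} = - \frac{\left(H m - 1\right) - 2}{2} = - \frac{\left(-1 + H m\right) - 2}{2} = - \frac{-3 + H m}{2} = \frac{3}{2} - \frac{H m}{2}$)
$V{\left(n,U \right)} = \frac{3}{2} - \frac{U^{2}}{2} + U n^{2}$ ($V{\left(n,U \right)} = n n U - \left(- \frac{3}{2} + \frac{U U}{2}\right) = n^{2} U - \left(- \frac{3}{2} + \frac{U^{2}}{2}\right) = U n^{2} - \left(- \frac{3}{2} + \frac{U^{2}}{2}\right) = \frac{3}{2} - \frac{U^{2}}{2} + U n^{2}$)
$V{\left(-17,\left(-9 + 3\right) \left(11 - 7\right) \right)} + 233 \cdot 447 = \left(\frac{3}{2} - \frac{\left(\left(-9 + 3\right) \left(11 - 7\right)\right)^{2}}{2} + \left(-9 + 3\right) \left(11 - 7\right) \left(-17\right)^{2}\right) + 233 \cdot 447 = \left(\frac{3}{2} - \frac{\left(\left(-6\right) 4\right)^{2}}{2} + \left(-6\right) 4 \cdot 289\right) + 104151 = \left(\frac{3}{2} - \frac{\left(-24\right)^{2}}{2} - 6936\right) + 104151 = \left(\frac{3}{2} - 288 - 6936\right) + 104151 = - \frac{14445}{2} + 104151 = \frac{193857}{2}$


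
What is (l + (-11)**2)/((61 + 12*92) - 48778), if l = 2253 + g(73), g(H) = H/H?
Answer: -2375/47613 ≈ -0.049881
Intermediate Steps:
g(H) = 1
l = 2254 (l = 2253 + 1 = 2254)
(l + (-11)**2)/((61 + 12*92) - 48778) = (2254 + (-11)**2)/((61 + 12*92) - 48778) = (2254 + 121)/((61 + 1104) - 48778) = 2375/(1165 - 48778) = 2375/(-47613) = 2375*(-1/47613) = -2375/47613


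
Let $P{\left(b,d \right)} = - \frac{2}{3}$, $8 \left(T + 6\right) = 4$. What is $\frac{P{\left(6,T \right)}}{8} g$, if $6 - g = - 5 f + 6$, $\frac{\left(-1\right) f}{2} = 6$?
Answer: $5$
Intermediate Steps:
$f = -12$ ($f = \left(-2\right) 6 = -12$)
$T = - \frac{11}{2}$ ($T = -6 + \frac{1}{8} \cdot 4 = -6 + \frac{1}{2} = - \frac{11}{2} \approx -5.5$)
$P{\left(b,d \right)} = - \frac{2}{3}$ ($P{\left(b,d \right)} = \left(-2\right) \frac{1}{3} = - \frac{2}{3}$)
$g = -60$ ($g = 6 - \left(\left(-5\right) \left(-12\right) + 6\right) = 6 - \left(60 + 6\right) = 6 - 66 = -60$)
$\frac{P{\left(6,T \right)}}{8} g = - \frac{2}{3 \cdot 8} \left(-60\right) = \left(- \frac{2}{3}\right) \frac{1}{8} \left(-60\right) = \left(- \frac{1}{12}\right) \left(-60\right) = 5$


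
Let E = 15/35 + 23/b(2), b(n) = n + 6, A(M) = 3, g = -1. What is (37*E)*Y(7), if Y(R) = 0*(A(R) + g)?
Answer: 0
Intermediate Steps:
Y(R) = 0 (Y(R) = 0*(3 - 1) = 0*2 = 0)
b(n) = 6 + n
E = 185/56 (E = 15/35 + 23/(6 + 2) = 15*(1/35) + 23/8 = 3/7 + 23*(⅛) = 3/7 + 23/8 = 185/56 ≈ 3.3036)
(37*E)*Y(7) = (37*(185/56))*0 = (6845/56)*0 = 0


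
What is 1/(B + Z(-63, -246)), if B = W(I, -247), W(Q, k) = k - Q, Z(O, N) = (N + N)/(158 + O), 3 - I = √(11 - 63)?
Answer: -1151495/294071932 - 9025*I*√13/294071932 ≈ -0.0039157 - 0.00011065*I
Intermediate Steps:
I = 3 - 2*I*√13 (I = 3 - √(11 - 63) = 3 - √(-52) = 3 - 2*I*√13 ≈ 3.0 - 7.2111*I)
Z(O, N) = 2*N/(158 + O) (Z(O, N) = (2*N)/(158 + O) = 2*N/(158 + O))
B = -250 + 2*I*√13 (B = -247 - (3 - 2*I*√13) = -247 + (-3 + 2*I*√13) = -250 + 2*I*√13 ≈ -250.0 + 7.2111*I)
1/(B + Z(-63, -246)) = 1/((-250 + 2*I*√13) + 2*(-246)/(158 - 63)) = 1/((-250 + 2*I*√13) + 2*(-246)/95) = 1/((-250 + 2*I*√13) + 2*(-246)*(1/95)) = 1/((-250 + 2*I*√13) - 492/95) = 1/(-24242/95 + 2*I*√13)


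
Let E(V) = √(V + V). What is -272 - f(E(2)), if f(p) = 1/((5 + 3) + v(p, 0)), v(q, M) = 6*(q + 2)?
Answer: -8705/32 ≈ -272.03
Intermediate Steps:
v(q, M) = 12 + 6*q (v(q, M) = 6*(2 + q) = 12 + 6*q)
E(V) = √2*√V (E(V) = √(2*V) = √2*√V)
f(p) = 1/(20 + 6*p) (f(p) = 1/((5 + 3) + (12 + 6*p)) = 1/(8 + (12 + 6*p)) = 1/(20 + 6*p))
-272 - f(E(2)) = -272 - 1/(2*(10 + 3*(√2*√2))) = -272 - 1/(2*(10 + 3*2)) = -272 - 1/(2*(10 + 6)) = -272 - 1/(2*16) = -272 - 1*1/32 = -272 - 1/32 = -8705/32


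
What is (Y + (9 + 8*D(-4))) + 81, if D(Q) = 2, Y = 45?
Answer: 151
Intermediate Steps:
(Y + (9 + 8*D(-4))) + 81 = (45 + (9 + 8*2)) + 81 = (45 + (9 + 16)) + 81 = (45 + 25) + 81 = 70 + 81 = 151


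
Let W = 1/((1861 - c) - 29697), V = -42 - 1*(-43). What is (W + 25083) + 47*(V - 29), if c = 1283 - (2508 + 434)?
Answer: 622148758/26177 ≈ 23767.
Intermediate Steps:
V = 1 (V = -42 + 43 = 1)
c = -1659 (c = 1283 - 1*2942 = 1283 - 2942 = -1659)
W = -1/26177 (W = 1/((1861 - 1*(-1659)) - 29697) = 1/((1861 + 1659) - 29697) = 1/(3520 - 29697) = 1/(-26177) = -1/26177 ≈ -3.8201e-5)
(W + 25083) + 47*(V - 29) = (-1/26177 + 25083) + 47*(1 - 29) = 656597690/26177 + 47*(-28) = 656597690/26177 - 1316 = 622148758/26177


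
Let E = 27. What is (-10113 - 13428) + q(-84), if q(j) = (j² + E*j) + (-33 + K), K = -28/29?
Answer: -544822/29 ≈ -18787.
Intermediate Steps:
K = -28/29 (K = -28*1/29 = -28/29 ≈ -0.96552)
q(j) = -985/29 + j² + 27*j (q(j) = (j² + 27*j) + (-33 - 28/29) = (j² + 27*j) - 985/29 = -985/29 + j² + 27*j)
(-10113 - 13428) + q(-84) = (-10113 - 13428) + (-985/29 + (-84)² + 27*(-84)) = -23541 + (-985/29 + 7056 - 2268) = -23541 + 137867/29 = -544822/29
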